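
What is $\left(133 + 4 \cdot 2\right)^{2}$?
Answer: $19881$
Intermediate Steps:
$\left(133 + 4 \cdot 2\right)^{2} = \left(133 + 8\right)^{2} = 141^{2} = 19881$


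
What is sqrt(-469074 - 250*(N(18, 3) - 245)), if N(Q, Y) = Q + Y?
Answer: I*sqrt(413074) ≈ 642.71*I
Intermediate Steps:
sqrt(-469074 - 250*(N(18, 3) - 245)) = sqrt(-469074 - 250*((18 + 3) - 245)) = sqrt(-469074 - 250*(21 - 245)) = sqrt(-469074 - 250*(-224)) = sqrt(-469074 + 56000) = sqrt(-413074) = I*sqrt(413074)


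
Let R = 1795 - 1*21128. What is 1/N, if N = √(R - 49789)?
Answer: -I*√69122/69122 ≈ -0.0038036*I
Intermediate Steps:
R = -19333 (R = 1795 - 21128 = -19333)
N = I*√69122 (N = √(-19333 - 49789) = √(-69122) = I*√69122 ≈ 262.91*I)
1/N = 1/(I*√69122) = -I*√69122/69122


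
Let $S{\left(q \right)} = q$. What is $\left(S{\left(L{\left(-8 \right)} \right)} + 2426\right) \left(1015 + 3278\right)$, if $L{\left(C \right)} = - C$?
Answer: $10449162$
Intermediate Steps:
$\left(S{\left(L{\left(-8 \right)} \right)} + 2426\right) \left(1015 + 3278\right) = \left(\left(-1\right) \left(-8\right) + 2426\right) \left(1015 + 3278\right) = \left(8 + 2426\right) 4293 = 2434 \cdot 4293 = 10449162$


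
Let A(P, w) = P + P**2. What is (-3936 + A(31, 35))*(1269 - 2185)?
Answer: 2696704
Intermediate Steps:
(-3936 + A(31, 35))*(1269 - 2185) = (-3936 + 31*(1 + 31))*(1269 - 2185) = (-3936 + 31*32)*(-916) = (-3936 + 992)*(-916) = -2944*(-916) = 2696704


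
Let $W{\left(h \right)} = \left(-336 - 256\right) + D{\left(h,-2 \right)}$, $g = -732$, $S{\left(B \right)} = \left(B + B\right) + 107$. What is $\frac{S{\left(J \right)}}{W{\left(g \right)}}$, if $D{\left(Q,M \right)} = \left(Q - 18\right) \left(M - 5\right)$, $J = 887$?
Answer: $\frac{1881}{4658} \approx 0.40382$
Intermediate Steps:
$S{\left(B \right)} = 107 + 2 B$ ($S{\left(B \right)} = 2 B + 107 = 107 + 2 B$)
$D{\left(Q,M \right)} = \left(-18 + Q\right) \left(-5 + M\right)$
$W{\left(h \right)} = -466 - 7 h$ ($W{\left(h \right)} = \left(-336 - 256\right) - \left(-126 + 7 h\right) = -592 + \left(90 + 36 - 5 h - 2 h\right) = -592 - \left(-126 + 7 h\right) = -466 - 7 h$)
$\frac{S{\left(J \right)}}{W{\left(g \right)}} = \frac{107 + 2 \cdot 887}{-466 - -5124} = \frac{107 + 1774}{-466 + 5124} = \frac{1881}{4658}$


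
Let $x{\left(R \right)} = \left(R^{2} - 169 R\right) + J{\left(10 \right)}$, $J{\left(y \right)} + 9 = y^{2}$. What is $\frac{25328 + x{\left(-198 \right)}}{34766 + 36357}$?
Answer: $\frac{7545}{5471} \approx 1.3791$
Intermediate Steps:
$J{\left(y \right)} = -9 + y^{2}$
$x{\left(R \right)} = 91 + R^{2} - 169 R$ ($x{\left(R \right)} = \left(R^{2} - 169 R\right) - \left(9 - 10^{2}\right) = \left(R^{2} - 169 R\right) + \left(-9 + 100\right) = \left(R^{2} - 169 R\right) + 91 = 91 + R^{2} - 169 R$)
$\frac{25328 + x{\left(-198 \right)}}{34766 + 36357} = \frac{25328 + \left(91 + \left(-198\right)^{2} - -33462\right)}{34766 + 36357} = \frac{25328 + \left(91 + 39204 + 33462\right)}{71123} = \left(25328 + 72757\right) \frac{1}{71123} = 98085 \cdot \frac{1}{71123} = \frac{7545}{5471}$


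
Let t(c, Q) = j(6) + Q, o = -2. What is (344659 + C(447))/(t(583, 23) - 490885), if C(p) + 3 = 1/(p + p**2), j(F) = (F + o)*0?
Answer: -69019431937/98298060672 ≈ -0.70214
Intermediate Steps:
j(F) = 0 (j(F) = (F - 2)*0 = (-2 + F)*0 = 0)
t(c, Q) = Q (t(c, Q) = 0 + Q = Q)
C(p) = -3 + 1/(p + p**2)
(344659 + C(447))/(t(583, 23) - 490885) = (344659 + (1 - 3*447 - 3*447**2)/(447*(1 + 447)))/(23 - 490885) = (344659 + (1/447)*(1 - 1341 - 3*199809)/448)/(-490862) = (344659 + (1/447)*(1/448)*(1 - 1341 - 599427))*(-1/490862) = (344659 + (1/447)*(1/448)*(-600767))*(-1/490862) = (344659 - 600767/200256)*(-1/490862) = (69019431937/200256)*(-1/490862) = -69019431937/98298060672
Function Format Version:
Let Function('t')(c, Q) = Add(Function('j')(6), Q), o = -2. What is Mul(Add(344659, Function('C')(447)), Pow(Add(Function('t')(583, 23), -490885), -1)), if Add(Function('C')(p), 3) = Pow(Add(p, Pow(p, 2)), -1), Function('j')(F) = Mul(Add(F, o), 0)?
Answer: Rational(-69019431937, 98298060672) ≈ -0.70214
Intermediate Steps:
Function('j')(F) = 0 (Function('j')(F) = Mul(Add(F, -2), 0) = Mul(Add(-2, F), 0) = 0)
Function('t')(c, Q) = Q (Function('t')(c, Q) = Add(0, Q) = Q)
Function('C')(p) = Add(-3, Pow(Add(p, Pow(p, 2)), -1))
Mul(Add(344659, Function('C')(447)), Pow(Add(Function('t')(583, 23), -490885), -1)) = Mul(Add(344659, Mul(Pow(447, -1), Pow(Add(1, 447), -1), Add(1, Mul(-3, 447), Mul(-3, Pow(447, 2))))), Pow(Add(23, -490885), -1)) = Mul(Add(344659, Mul(Rational(1, 447), Pow(448, -1), Add(1, -1341, Mul(-3, 199809)))), Pow(-490862, -1)) = Mul(Add(344659, Mul(Rational(1, 447), Rational(1, 448), Add(1, -1341, -599427))), Rational(-1, 490862)) = Mul(Add(344659, Mul(Rational(1, 447), Rational(1, 448), -600767)), Rational(-1, 490862)) = Mul(Add(344659, Rational(-600767, 200256)), Rational(-1, 490862)) = Mul(Rational(69019431937, 200256), Rational(-1, 490862)) = Rational(-69019431937, 98298060672)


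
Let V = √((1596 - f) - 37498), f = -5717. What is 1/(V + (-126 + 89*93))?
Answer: 8151/66468986 - I*√30185/66468986 ≈ 0.00012263 - 2.6138e-6*I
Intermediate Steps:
V = I*√30185 (V = √((1596 - 1*(-5717)) - 37498) = √((1596 + 5717) - 37498) = √(7313 - 37498) = √(-30185) = I*√30185 ≈ 173.74*I)
1/(V + (-126 + 89*93)) = 1/(I*√30185 + (-126 + 89*93)) = 1/(I*√30185 + (-126 + 8277)) = 1/(I*√30185 + 8151) = 1/(8151 + I*√30185)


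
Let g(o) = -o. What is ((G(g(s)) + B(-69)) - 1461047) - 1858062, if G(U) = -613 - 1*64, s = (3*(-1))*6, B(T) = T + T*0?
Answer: -3319855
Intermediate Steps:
B(T) = T (B(T) = T + 0 = T)
s = -18 (s = -3*6 = -18)
G(U) = -677 (G(U) = -613 - 64 = -677)
((G(g(s)) + B(-69)) - 1461047) - 1858062 = ((-677 - 69) - 1461047) - 1858062 = (-746 - 1461047) - 1858062 = -1461793 - 1858062 = -3319855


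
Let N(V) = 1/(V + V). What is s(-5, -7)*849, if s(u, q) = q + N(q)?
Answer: -84051/14 ≈ -6003.6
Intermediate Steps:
N(V) = 1/(2*V)
s(u, q) = q + 1/(2*q)
s(-5, -7)*849 = (-7 + (1/2)/(-7))*849 = (-7 + (1/2)*(-1/7))*849 = (-7 - 1/14)*849 = -99/14*849 = -84051/14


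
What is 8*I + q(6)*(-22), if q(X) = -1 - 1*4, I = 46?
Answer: 478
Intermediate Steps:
q(X) = -5 (q(X) = -1 - 4 = -5)
8*I + q(6)*(-22) = 8*46 - 5*(-22) = 368 + 110 = 478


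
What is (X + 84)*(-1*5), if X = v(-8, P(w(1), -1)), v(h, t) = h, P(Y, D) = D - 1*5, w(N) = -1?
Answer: -380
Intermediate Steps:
P(Y, D) = -5 + D (P(Y, D) = D - 5 = -5 + D)
X = -8
(X + 84)*(-1*5) = (-8 + 84)*(-1*5) = 76*(-5) = -380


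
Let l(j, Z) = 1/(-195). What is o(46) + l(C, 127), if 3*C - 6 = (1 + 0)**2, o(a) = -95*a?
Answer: -852151/195 ≈ -4370.0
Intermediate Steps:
C = 7/3 (C = 2 + (1 + 0)**2/3 = 2 + (1/3)*1**2 = 2 + (1/3)*1 = 2 + 1/3 = 7/3 ≈ 2.3333)
l(j, Z) = -1/195
o(46) + l(C, 127) = -95*46 - 1/195 = -4370 - 1/195 = -852151/195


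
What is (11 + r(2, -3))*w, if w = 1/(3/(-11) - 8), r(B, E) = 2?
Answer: -11/7 ≈ -1.5714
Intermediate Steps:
w = -11/91 (w = 1/(3*(-1/11) - 8) = 1/(-3/11 - 8) = 1/(-91/11) = -11/91 ≈ -0.12088)
(11 + r(2, -3))*w = (11 + 2)*(-11/91) = 13*(-11/91) = -11/7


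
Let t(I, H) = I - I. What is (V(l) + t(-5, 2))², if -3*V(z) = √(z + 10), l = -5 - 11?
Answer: -⅔ ≈ -0.66667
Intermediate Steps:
t(I, H) = 0
l = -16
V(z) = -√(10 + z)/3 (V(z) = -√(z + 10)/3 = -√(10 + z)/3)
(V(l) + t(-5, 2))² = (-√(10 - 16)/3 + 0)² = (-I*√6/3 + 0)² = (-I*√6/3)² = -⅔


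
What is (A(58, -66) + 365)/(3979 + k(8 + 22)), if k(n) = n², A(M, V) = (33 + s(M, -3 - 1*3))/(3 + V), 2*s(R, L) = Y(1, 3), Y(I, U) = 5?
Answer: 45919/614754 ≈ 0.074695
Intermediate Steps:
s(R, L) = 5/2 (s(R, L) = (½)*5 = 5/2)
A(M, V) = 71/(2*(3 + V)) (A(M, V) = (33 + 5/2)/(3 + V) = 71/(2*(3 + V)))
(A(58, -66) + 365)/(3979 + k(8 + 22)) = (71/(2*(3 - 66)) + 365)/(3979 + (8 + 22)²) = ((71/2)/(-63) + 365)/(3979 + 30²) = ((71/2)*(-1/63) + 365)/(3979 + 900) = (-71/126 + 365)/4879 = (45919/126)*(1/4879) = 45919/614754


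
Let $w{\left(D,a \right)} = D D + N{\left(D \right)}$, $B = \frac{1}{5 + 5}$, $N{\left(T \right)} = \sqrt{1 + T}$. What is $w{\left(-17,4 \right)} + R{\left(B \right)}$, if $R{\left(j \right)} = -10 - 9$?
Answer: $270 + 4 i \approx 270.0 + 4.0 i$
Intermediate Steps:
$B = \frac{1}{10} \approx 0.1$
$R{\left(j \right)} = -19$ ($R{\left(j \right)} = -10 - 9 = -19$)
$w{\left(D,a \right)} = D^{2} + \sqrt{1 + D}$ ($w{\left(D,a \right)} = D D + \sqrt{1 + D} = D^{2} + \sqrt{1 + D}$)
$w{\left(-17,4 \right)} + R{\left(B \right)} = \left(\left(-17\right)^{2} + \sqrt{1 - 17}\right) - 19 = \left(289 + \sqrt{-16}\right) - 19 = \left(289 + 4 i\right) - 19 = 270 + 4 i$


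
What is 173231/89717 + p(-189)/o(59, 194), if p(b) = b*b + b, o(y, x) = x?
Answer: 1610715629/8702549 ≈ 185.09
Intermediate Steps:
p(b) = b + b**2 (p(b) = b**2 + b = b + b**2)
173231/89717 + p(-189)/o(59, 194) = 173231/89717 - 189*(1 - 189)/194 = 173231*(1/89717) - 189*(-188)*(1/194) = 173231/89717 + 35532*(1/194) = 173231/89717 + 17766/97 = 1610715629/8702549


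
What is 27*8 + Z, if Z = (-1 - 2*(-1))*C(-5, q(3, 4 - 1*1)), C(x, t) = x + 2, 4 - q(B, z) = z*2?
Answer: 213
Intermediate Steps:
q(B, z) = 4 - 2*z (q(B, z) = 4 - z*2 = 4 - 2*z)
C(x, t) = 2 + x
Z = -3 (Z = (-1 - 2*(-1))*(2 - 5) = (-1 + 2)*(-3) = 1*(-3) = -3)
27*8 + Z = 27*8 - 3 = 216 - 3 = 213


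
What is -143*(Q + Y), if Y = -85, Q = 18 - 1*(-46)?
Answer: 3003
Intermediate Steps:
Q = 64 (Q = 18 + 46 = 64)
-143*(Q + Y) = -143*(64 - 85) = -143*(-21) = 3003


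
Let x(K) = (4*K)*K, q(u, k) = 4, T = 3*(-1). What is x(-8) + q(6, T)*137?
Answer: 804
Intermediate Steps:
T = -3
x(K) = 4*K**2
x(-8) + q(6, T)*137 = 4*(-8)**2 + 4*137 = 4*64 + 548 = 256 + 548 = 804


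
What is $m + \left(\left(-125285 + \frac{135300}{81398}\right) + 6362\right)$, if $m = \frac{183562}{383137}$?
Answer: $- \frac{1854367765246361}{15593292763} \approx -1.1892 \cdot 10^{5}$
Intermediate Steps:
$m = \frac{183562}{383137}$ ($m = 183562 \cdot \frac{1}{383137} = \frac{183562}{383137} \approx 0.4791$)
$m + \left(\left(-125285 + \frac{135300}{81398}\right) + 6362\right) = \frac{183562}{383137} + \left(\left(-125285 + \frac{135300}{81398}\right) + 6362\right) = \frac{183562}{383137} + \left(\left(-125285 + 135300 \cdot \frac{1}{81398}\right) + 6362\right) = \frac{183562}{383137} + \left(\left(-125285 + \frac{67650}{40699}\right) + 6362\right) = \frac{183562}{383137} + \left(- \frac{5098906565}{40699} + 6362\right) = \frac{183562}{383137} - \frac{4839979527}{40699} = - \frac{1854367765246361}{15593292763}$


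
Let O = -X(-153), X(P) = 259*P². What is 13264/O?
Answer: -13264/6062931 ≈ -0.0021877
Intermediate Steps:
O = -6062931 (O = -259*(-153)² = -259*23409 = -1*6062931 = -6062931)
13264/O = 13264/(-6062931) = 13264*(-1/6062931) = -13264/6062931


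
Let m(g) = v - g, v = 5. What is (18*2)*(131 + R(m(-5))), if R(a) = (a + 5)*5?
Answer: 7416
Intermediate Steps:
m(g) = 5 - g
R(a) = 25 + 5*a (R(a) = (5 + a)*5 = 25 + 5*a)
(18*2)*(131 + R(m(-5))) = (18*2)*(131 + (25 + 5*(5 - 1*(-5)))) = 36*(131 + (25 + 5*(5 + 5))) = 36*(131 + (25 + 5*10)) = 36*(131 + (25 + 50)) = 36*(131 + 75) = 36*206 = 7416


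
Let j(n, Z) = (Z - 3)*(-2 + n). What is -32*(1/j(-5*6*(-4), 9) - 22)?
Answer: 124600/177 ≈ 703.96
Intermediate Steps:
j(n, Z) = (-3 + Z)*(-2 + n)
-32*(1/j(-5*6*(-4), 9) - 22) = -32*(1/(6 - 3*(-5*6)*(-4) - 2*9 + 9*(-5*6*(-4))) - 22) = -32*(1/(6 - (-90)*(-4) - 18 + 9*(-30*(-4))) - 22) = -32*(1/(6 - 3*120 - 18 + 9*120) - 22) = -32*(1/(6 - 360 - 18 + 1080) - 22) = -32*(1/708 - 22) = -32*(-15575/708) = 124600/177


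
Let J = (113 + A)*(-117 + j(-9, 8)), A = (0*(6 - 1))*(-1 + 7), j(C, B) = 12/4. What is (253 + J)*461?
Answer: -5821969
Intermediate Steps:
j(C, B) = 3 (j(C, B) = 12*(¼) = 3)
A = 0 (A = (0*5)*6 = 0*6 = 0)
J = -12882 (J = (113 + 0)*(-117 + 3) = 113*(-114) = -12882)
(253 + J)*461 = (253 - 12882)*461 = -12629*461 = -5821969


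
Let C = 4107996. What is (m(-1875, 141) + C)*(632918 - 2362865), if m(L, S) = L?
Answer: -7103371705587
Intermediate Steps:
(m(-1875, 141) + C)*(632918 - 2362865) = (-1875 + 4107996)*(632918 - 2362865) = 4106121*(-1729947) = -7103371705587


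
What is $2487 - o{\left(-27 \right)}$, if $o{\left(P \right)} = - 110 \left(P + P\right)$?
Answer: $-3453$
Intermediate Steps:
$o{\left(P \right)} = - 220 P$ ($o{\left(P \right)} = - 110 \cdot 2 P = - 220 P$)
$2487 - o{\left(-27 \right)} = 2487 - \left(-220\right) \left(-27\right) = 2487 - 5940 = -3453$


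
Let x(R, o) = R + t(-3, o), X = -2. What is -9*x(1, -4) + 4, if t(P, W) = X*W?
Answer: -77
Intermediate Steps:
t(P, W) = -2*W
x(R, o) = R - 2*o
-9*x(1, -4) + 4 = -9*(1 - 2*(-4)) + 4 = -9*(1 + 8) + 4 = -9*9 + 4 = -81 + 4 = -77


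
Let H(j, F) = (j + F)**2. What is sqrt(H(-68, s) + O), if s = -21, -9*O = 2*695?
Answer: sqrt(69899)/3 ≈ 88.128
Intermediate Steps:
O = -1390/9 (O = -2*695/9 = -1/9*1390 = -1390/9 ≈ -154.44)
H(j, F) = (F + j)**2
sqrt(H(-68, s) + O) = sqrt((-21 - 68)**2 - 1390/9) = sqrt((-89)**2 - 1390/9) = sqrt(7921 - 1390/9) = sqrt(69899/9) = sqrt(69899)/3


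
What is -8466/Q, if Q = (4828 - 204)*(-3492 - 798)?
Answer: 83/194480 ≈ 0.00042678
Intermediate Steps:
Q = -19836960 (Q = 4624*(-4290) = -19836960)
-8466/Q = -8466/(-19836960) = -8466*(-1/19836960) = 83/194480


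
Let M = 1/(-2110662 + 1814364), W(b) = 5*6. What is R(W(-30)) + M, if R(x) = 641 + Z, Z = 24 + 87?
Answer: 222816095/296298 ≈ 752.00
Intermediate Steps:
W(b) = 30
M = -1/296298 (M = 1/(-296298) = -1/296298 ≈ -3.3750e-6)
Z = 111
R(x) = 752 (R(x) = 641 + 111 = 752)
R(W(-30)) + M = 752 - 1/296298 = 222816095/296298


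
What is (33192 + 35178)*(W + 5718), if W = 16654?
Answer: 1529573640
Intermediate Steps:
(33192 + 35178)*(W + 5718) = (33192 + 35178)*(16654 + 5718) = 68370*22372 = 1529573640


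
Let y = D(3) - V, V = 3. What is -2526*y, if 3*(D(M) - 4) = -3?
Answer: 0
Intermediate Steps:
D(M) = 3 (D(M) = 4 + (⅓)*(-3) = 4 - 1 = 3)
y = 0 (y = 3 - 1*3 = 3 - 3 = 0)
-2526*y = -2526*0 = 0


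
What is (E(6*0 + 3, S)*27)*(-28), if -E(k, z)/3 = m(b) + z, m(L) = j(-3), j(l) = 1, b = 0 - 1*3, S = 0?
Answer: 2268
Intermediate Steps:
b = -3 (b = 0 - 3 = -3)
m(L) = 1
E(k, z) = -3 - 3*z (E(k, z) = -3*(1 + z) = -3 - 3*z)
(E(6*0 + 3, S)*27)*(-28) = ((-3 - 3*0)*27)*(-28) = ((-3 + 0)*27)*(-28) = -3*27*(-28) = -81*(-28) = 2268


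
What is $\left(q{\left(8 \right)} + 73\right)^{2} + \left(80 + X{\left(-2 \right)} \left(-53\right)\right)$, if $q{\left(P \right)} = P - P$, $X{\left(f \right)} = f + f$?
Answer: $5621$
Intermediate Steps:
$X{\left(f \right)} = 2 f$
$q{\left(P \right)} = 0$
$\left(q{\left(8 \right)} + 73\right)^{2} + \left(80 + X{\left(-2 \right)} \left(-53\right)\right) = \left(0 + 73\right)^{2} + \left(80 + 2 \left(-2\right) \left(-53\right)\right) = 73^{2} + \left(80 - -212\right) = 5329 + \left(80 + 212\right) = 5329 + 292 = 5621$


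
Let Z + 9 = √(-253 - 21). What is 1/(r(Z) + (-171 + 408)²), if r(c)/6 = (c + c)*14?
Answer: 6073/332791225 - 56*I*√274/998373675 ≈ 1.8249e-5 - 9.2847e-7*I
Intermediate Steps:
Z = -9 + I*√274 (Z = -9 + √(-253 - 21) = -9 + √(-274) = -9 + I*√274 ≈ -9.0 + 16.553*I)
r(c) = 168*c (r(c) = 6*((c + c)*14) = 6*((2*c)*14) = 6*(28*c) = 168*c)
1/(r(Z) + (-171 + 408)²) = 1/(168*(-9 + I*√274) + (-171 + 408)²) = 1/((-1512 + 168*I*√274) + 237²) = 1/((-1512 + 168*I*√274) + 56169) = 1/(54657 + 168*I*√274)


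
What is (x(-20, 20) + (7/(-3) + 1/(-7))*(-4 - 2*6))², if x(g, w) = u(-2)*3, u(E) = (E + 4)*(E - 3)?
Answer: 40804/441 ≈ 92.526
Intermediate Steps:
u(E) = (-3 + E)*(4 + E) (u(E) = (4 + E)*(-3 + E) = (-3 + E)*(4 + E))
x(g, w) = -30 (x(g, w) = (-12 - 2 + (-2)²)*3 = (-12 - 2 + 4)*3 = -10*3 = -30)
(x(-20, 20) + (7/(-3) + 1/(-7))*(-4 - 2*6))² = (-30 + (7/(-3) + 1/(-7))*(-4 - 2*6))² = (-30 + (7*(-⅓) + 1*(-⅐))*(-4 - 12))² = (-30 + (-7/3 - ⅐)*(-16))² = (-30 - 52/21*(-16))² = (-30 + 832/21)² = (202/21)² = 40804/441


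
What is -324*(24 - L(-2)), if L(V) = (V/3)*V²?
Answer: -8640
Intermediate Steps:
L(V) = V³/3 (L(V) = (V*(⅓))*V² = (V/3)*V² = V³/3)
-324*(24 - L(-2)) = -324*(24 - (-2)³/3) = -324*(24 - (-8)/3) = -324*(24 - 1*(-8/3)) = -324*(24 + 8/3) = -324*80/3 = -8640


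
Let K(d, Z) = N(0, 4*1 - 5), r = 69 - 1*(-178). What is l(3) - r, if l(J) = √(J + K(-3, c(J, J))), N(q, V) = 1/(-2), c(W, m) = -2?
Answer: -247 + √10/2 ≈ -245.42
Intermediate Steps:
r = 247 (r = 69 + 178 = 247)
N(q, V) = -½
K(d, Z) = -½
l(J) = √(-½ + J) (l(J) = √(J - ½) = √(-½ + J))
l(3) - r = √(-2 + 4*3)/2 - 1*247 = √(-2 + 12)/2 - 247 = √10/2 - 247 = -247 + √10/2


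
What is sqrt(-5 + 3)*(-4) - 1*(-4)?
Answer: 4 - 4*I*sqrt(2) ≈ 4.0 - 5.6569*I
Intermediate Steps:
sqrt(-5 + 3)*(-4) - 1*(-4) = sqrt(-2)*(-4) + 4 = (I*sqrt(2))*(-4) + 4 = -4*I*sqrt(2) + 4 = 4 - 4*I*sqrt(2)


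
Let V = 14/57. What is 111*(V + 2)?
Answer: 4736/19 ≈ 249.26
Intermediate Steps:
V = 14/57 (V = 14*(1/57) = 14/57 ≈ 0.24561)
111*(V + 2) = 111*(14/57 + 2) = 111*(128/57) = 4736/19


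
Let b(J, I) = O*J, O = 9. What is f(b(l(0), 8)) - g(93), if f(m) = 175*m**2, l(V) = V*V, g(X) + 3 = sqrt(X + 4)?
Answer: 3 - sqrt(97) ≈ -6.8489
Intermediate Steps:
g(X) = -3 + sqrt(4 + X) (g(X) = -3 + sqrt(X + 4) = -3 + sqrt(4 + X))
l(V) = V**2
b(J, I) = 9*J
f(b(l(0), 8)) - g(93) = 175*(9*0**2)**2 - (-3 + sqrt(4 + 93)) = 175*(9*0)**2 - (-3 + sqrt(97)) = 175*0**2 + (3 - sqrt(97)) = 175*0 + (3 - sqrt(97)) = 0 + (3 - sqrt(97)) = 3 - sqrt(97)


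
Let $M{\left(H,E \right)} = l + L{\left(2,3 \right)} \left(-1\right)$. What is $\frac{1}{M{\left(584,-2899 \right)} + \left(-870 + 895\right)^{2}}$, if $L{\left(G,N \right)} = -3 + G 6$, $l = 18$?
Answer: $\frac{1}{634} \approx 0.0015773$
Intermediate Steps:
$L{\left(G,N \right)} = -3 + 6 G$
$M{\left(H,E \right)} = 9$ ($M{\left(H,E \right)} = 18 + \left(-3 + 6 \cdot 2\right) \left(-1\right) = 18 + \left(-3 + 12\right) \left(-1\right) = 18 + 9 \left(-1\right) = 18 - 9 = 9$)
$\frac{1}{M{\left(584,-2899 \right)} + \left(-870 + 895\right)^{2}} = \frac{1}{9 + \left(-870 + 895\right)^{2}} = \frac{1}{9 + 25^{2}} = \frac{1}{9 + 625} = \frac{1}{634}$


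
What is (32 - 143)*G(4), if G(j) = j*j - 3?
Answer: -1443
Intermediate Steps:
G(j) = -3 + j² (G(j) = j² - 3 = -3 + j²)
(32 - 143)*G(4) = (32 - 143)*(-3 + 4²) = -111*(-3 + 16) = -111*13 = -1443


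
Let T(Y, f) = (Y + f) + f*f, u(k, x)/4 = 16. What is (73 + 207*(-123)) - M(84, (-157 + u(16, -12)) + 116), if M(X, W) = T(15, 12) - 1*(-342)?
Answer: -25901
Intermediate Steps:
u(k, x) = 64 (u(k, x) = 4*16 = 64)
T(Y, f) = Y + f + f² (T(Y, f) = (Y + f) + f² = Y + f + f²)
M(X, W) = 513 (M(X, W) = (15 + 12 + 12²) - 1*(-342) = (15 + 12 + 144) + 342 = 171 + 342 = 513)
(73 + 207*(-123)) - M(84, (-157 + u(16, -12)) + 116) = (73 + 207*(-123)) - 1*513 = (73 - 25461) - 513 = -25388 - 513 = -25901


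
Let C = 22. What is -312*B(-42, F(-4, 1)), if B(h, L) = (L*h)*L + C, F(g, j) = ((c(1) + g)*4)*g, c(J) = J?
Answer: 30184752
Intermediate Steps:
F(g, j) = g*(4 + 4*g) (F(g, j) = ((1 + g)*4)*g = (4 + 4*g)*g = g*(4 + 4*g))
B(h, L) = 22 + h*L² (B(h, L) = (L*h)*L + 22 = h*L² + 22 = 22 + h*L²)
-312*B(-42, F(-4, 1)) = -312*(22 - 42*256*(1 - 4)²) = -312*(22 - 42*(4*(-4)*(-3))²) = -312*(22 - 42*48²) = -312*(22 - 42*2304) = -312*(22 - 96768) = -312*(-96746) = 30184752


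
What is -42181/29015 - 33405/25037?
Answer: -2025331772/726448555 ≈ -2.7880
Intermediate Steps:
-42181/29015 - 33405/25037 = -2025331772/726448555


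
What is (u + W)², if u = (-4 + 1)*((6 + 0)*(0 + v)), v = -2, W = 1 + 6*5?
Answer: 4489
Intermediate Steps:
W = 31 (W = 1 + 30 = 31)
u = 36 (u = (-4 + 1)*((6 + 0)*(0 - 2)) = -18*(-2) = -3*(-12) = 36)
(u + W)² = (36 + 31)² = 67² = 4489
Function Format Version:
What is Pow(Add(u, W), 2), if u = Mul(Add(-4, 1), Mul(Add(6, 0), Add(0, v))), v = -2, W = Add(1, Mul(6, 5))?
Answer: 4489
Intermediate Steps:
W = 31 (W = Add(1, 30) = 31)
u = 36 (u = Mul(Add(-4, 1), Mul(Add(6, 0), Add(0, -2))) = Mul(-3, Mul(6, -2)) = Mul(-3, -12) = 36)
Pow(Add(u, W), 2) = Pow(Add(36, 31), 2) = Pow(67, 2) = 4489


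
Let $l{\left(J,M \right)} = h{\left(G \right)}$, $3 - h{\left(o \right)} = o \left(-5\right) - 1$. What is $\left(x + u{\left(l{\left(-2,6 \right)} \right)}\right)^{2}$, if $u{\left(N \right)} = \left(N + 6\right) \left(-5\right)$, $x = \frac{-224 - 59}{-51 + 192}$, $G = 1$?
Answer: $\frac{117896164}{19881} \approx 5930.1$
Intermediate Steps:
$h{\left(o \right)} = 4 + 5 o$ ($h{\left(o \right)} = 3 - \left(o \left(-5\right) - 1\right) = 3 - \left(- 5 o - 1\right) = 3 - \left(-1 - 5 o\right) = 3 + \left(1 + 5 o\right) = 4 + 5 o$)
$l{\left(J,M \right)} = 9$ ($l{\left(J,M \right)} = 4 + 5 \cdot 1 = 4 + 5 = 9$)
$x = - \frac{283}{141} \approx -2.0071$
$u{\left(N \right)} = -30 - 5 N$ ($u{\left(N \right)} = \left(6 + N\right) \left(-5\right) = -30 - 5 N$)
$\left(x + u{\left(l{\left(-2,6 \right)} \right)}\right)^{2} = \left(- \frac{283}{141} - 75\right)^{2} = \left(- \frac{10858}{141}\right)^{2} = \frac{117896164}{19881}$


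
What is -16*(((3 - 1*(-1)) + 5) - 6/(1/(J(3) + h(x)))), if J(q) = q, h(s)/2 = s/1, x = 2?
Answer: 528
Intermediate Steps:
h(s) = 2*s (h(s) = 2*(s/1) = 2*(s*1) = 2*s)
-16*(((3 - 1*(-1)) + 5) - 6/(1/(J(3) + h(x)))) = -16*(((3 - 1*(-1)) + 5) - 6/(1/(3 + 2*2))) = -16*(((3 + 1) + 5) - 6/(1/(3 + 4))) = -16*((4 + 5) - 6/(1/7)) = -16*(9 - 6/1/7) = -16*(9 - 6*7) = -16*(9 - 1*42) = -16*(9 - 42) = -16*(-33) = 528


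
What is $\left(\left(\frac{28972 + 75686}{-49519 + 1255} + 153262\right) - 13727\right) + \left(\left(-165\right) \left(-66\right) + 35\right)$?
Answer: $\frac{1210282797}{8044} \approx 1.5046 \cdot 10^{5}$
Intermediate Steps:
$\left(\left(\frac{28972 + 75686}{-49519 + 1255} + 153262\right) - 13727\right) + \left(\left(-165\right) \left(-66\right) + 35\right) = \left(\left(\frac{104658}{-48264} + 153262\right) - 13727\right) + \left(10890 + 35\right) = \left(\left(104658 \left(- \frac{1}{48264}\right) + 153262\right) - 13727\right) + 10925 = \left(\left(- \frac{17443}{8044} + 153262\right) - 13727\right) + 10925 = \left(\frac{1232822085}{8044} - 13727\right) + 10925 = \frac{1122402097}{8044} + 10925 = \frac{1210282797}{8044}$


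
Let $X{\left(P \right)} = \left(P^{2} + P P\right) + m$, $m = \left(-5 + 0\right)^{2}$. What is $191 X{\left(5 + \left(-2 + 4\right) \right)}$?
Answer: $23493$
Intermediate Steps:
$m = 25$ ($m = \left(-5\right)^{2} = 25$)
$X{\left(P \right)} = 25 + 2 P^{2}$ ($X{\left(P \right)} = \left(P^{2} + P P\right) + 25 = \left(P^{2} + P^{2}\right) + 25 = 2 P^{2} + 25 = 25 + 2 P^{2}$)
$191 X{\left(5 + \left(-2 + 4\right) \right)} = 191 \left(25 + 2 \left(5 + \left(-2 + 4\right)\right)^{2}\right) = 191 \left(25 + 2 \left(5 + 2\right)^{2}\right) = 191 \left(25 + 2 \cdot 7^{2}\right) = 191 \left(25 + 2 \cdot 49\right) = 191 \left(25 + 98\right) = 191 \cdot 123 = 23493$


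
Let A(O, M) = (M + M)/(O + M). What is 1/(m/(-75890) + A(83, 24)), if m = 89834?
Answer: -4060115/2984759 ≈ -1.3603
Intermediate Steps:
A(O, M) = 2*M/(M + O) (A(O, M) = (2*M)/(M + O) = 2*M/(M + O))
1/(m/(-75890) + A(83, 24)) = 1/(89834/(-75890) + 2*24/(24 + 83)) = 1/(89834*(-1/75890) + 2*24/107) = 1/(-44917/37945 + 2*24*(1/107)) = 1/(-44917/37945 + 48/107) = 1/(-2984759/4060115) = -4060115/2984759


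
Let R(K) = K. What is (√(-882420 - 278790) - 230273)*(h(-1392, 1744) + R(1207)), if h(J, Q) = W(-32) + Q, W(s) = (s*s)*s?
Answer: 6866050041 - 29817*I*√1161210 ≈ 6.8661e+9 - 3.2131e+7*I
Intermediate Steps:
W(s) = s³ (W(s) = s²*s = s³)
h(J, Q) = -32768 + Q (h(J, Q) = (-32)³ + Q = -32768 + Q)
(√(-882420 - 278790) - 230273)*(h(-1392, 1744) + R(1207)) = (√(-882420 - 278790) - 230273)*((-32768 + 1744) + 1207) = (√(-1161210) - 230273)*(-31024 + 1207) = (I*√1161210 - 230273)*(-29817) = (-230273 + I*√1161210)*(-29817) = 6866050041 - 29817*I*√1161210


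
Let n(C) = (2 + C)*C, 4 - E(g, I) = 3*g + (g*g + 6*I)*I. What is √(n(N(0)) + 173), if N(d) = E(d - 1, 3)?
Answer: √2573 ≈ 50.725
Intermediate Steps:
E(g, I) = 4 - 3*g - I*(g² + 6*I) (E(g, I) = 4 - (3*g + (g*g + 6*I)*I) = 4 - (3*g + (g² + 6*I)*I) = 4 - (3*g + I*(g² + 6*I)) = 4 + (-3*g - I*(g² + 6*I)) = 4 - 3*g - I*(g² + 6*I))
N(d) = -47 - 3*d - 3*(-1 + d)² (N(d) = 4 - 6*3² - 3*(d - 1) - 1*3*(d - 1)² = 4 - 6*9 - 3*(-1 + d) - 1*3*(-1 + d)² = 4 - 54 + (3 - 3*d) - 3*(-1 + d)² = -47 - 3*d - 3*(-1 + d)²)
n(C) = C*(2 + C)
√(n(N(0)) + 173) = √((-50 - 3*0² + 3*0)*(2 + (-50 - 3*0² + 3*0)) + 173) = √((-50 - 3*0 + 0)*(2 + (-50 - 3*0 + 0)) + 173) = √((-50 + 0 + 0)*(2 + (-50 + 0 + 0)) + 173) = √(-50*(2 - 50) + 173) = √(-50*(-48) + 173) = √(2400 + 173) = √2573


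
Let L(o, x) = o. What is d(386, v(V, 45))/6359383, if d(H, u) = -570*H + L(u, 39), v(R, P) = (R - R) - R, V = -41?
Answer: -219979/6359383 ≈ -0.034591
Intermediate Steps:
v(R, P) = -R (v(R, P) = 0 - R = -R)
d(H, u) = u - 570*H (d(H, u) = -570*H + u = u - 570*H)
d(386, v(V, 45))/6359383 = (-1*(-41) - 570*386)/6359383 = (41 - 220020)*(1/6359383) = -219979*1/6359383 = -219979/6359383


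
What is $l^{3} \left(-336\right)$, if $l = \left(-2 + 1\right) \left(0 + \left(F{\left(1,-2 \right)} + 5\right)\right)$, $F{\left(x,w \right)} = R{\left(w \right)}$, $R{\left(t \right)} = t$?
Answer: $9072$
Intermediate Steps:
$F{\left(x,w \right)} = w$
$l = -3$ ($l = \left(-2 + 1\right) \left(0 + \left(-2 + 5\right)\right) = - (0 + 3) = \left(-1\right) 3 = -3$)
$l^{3} \left(-336\right) = \left(-3\right)^{3} \left(-336\right) = \left(-27\right) \left(-336\right) = 9072$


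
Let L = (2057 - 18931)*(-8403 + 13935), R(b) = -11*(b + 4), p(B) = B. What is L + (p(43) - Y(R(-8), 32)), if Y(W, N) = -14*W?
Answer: -93346309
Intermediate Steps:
R(b) = -44 - 11*b (R(b) = -11*(4 + b) = -44 - 11*b)
L = -93346968 (L = -16874*5532 = -93346968)
L + (p(43) - Y(R(-8), 32)) = -93346968 + (43 - (-14)*(-44 - 11*(-8))) = -93346968 + (43 - (-14)*(-44 + 88)) = -93346968 + (43 - (-14)*44) = -93346968 + (43 - 1*(-616)) = -93346968 + (43 + 616) = -93346968 + 659 = -93346309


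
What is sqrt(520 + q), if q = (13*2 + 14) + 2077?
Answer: 3*sqrt(293) ≈ 51.352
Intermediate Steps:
q = 2117 (q = (26 + 14) + 2077 = 40 + 2077 = 2117)
sqrt(520 + q) = sqrt(520 + 2117) = sqrt(2637) = 3*sqrt(293)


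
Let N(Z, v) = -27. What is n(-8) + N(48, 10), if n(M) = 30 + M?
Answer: -5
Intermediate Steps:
n(-8) + N(48, 10) = (30 - 8) - 27 = 22 - 27 = -5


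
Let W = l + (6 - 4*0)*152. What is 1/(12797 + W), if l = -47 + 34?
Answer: 1/13696 ≈ 7.3014e-5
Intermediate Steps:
l = -13
W = 899 (W = -13 + (6 - 4*0)*152 = -13 + (6 + 0)*152 = -13 + 6*152 = -13 + 912 = 899)
1/(12797 + W) = 1/(12797 + 899) = 1/13696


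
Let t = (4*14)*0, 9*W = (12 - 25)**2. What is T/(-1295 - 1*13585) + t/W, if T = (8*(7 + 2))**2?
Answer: -54/155 ≈ -0.34839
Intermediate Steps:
W = 169/9 (W = (12 - 25)**2/9 = (1/9)*(-13)**2 = (1/9)*169 = 169/9 ≈ 18.778)
t = 0 (t = 56*0 = 0)
T = 5184 (T = (8*9)**2 = 72**2 = 5184)
T/(-1295 - 1*13585) + t/W = 5184/(-1295 - 1*13585) + 0/(169/9) = 5184/(-1295 - 13585) + 0*(9/169) = 5184/(-14880) + 0 = 5184*(-1/14880) + 0 = -54/155 + 0 = -54/155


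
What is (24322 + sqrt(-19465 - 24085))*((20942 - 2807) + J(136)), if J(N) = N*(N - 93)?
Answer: 583314526 + 119915*I*sqrt(1742) ≈ 5.8331e+8 + 5.0049e+6*I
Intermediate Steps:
J(N) = N*(-93 + N)
(24322 + sqrt(-19465 - 24085))*((20942 - 2807) + J(136)) = (24322 + sqrt(-19465 - 24085))*((20942 - 2807) + 136*(-93 + 136)) = (24322 + sqrt(-43550))*(18135 + 136*43) = (24322 + 5*I*sqrt(1742))*(18135 + 5848) = (24322 + 5*I*sqrt(1742))*23983 = 583314526 + 119915*I*sqrt(1742)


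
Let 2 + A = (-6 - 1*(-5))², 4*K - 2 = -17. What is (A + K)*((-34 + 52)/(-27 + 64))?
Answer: -171/74 ≈ -2.3108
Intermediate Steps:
K = -15/4 (K = ½ + (¼)*(-17) = ½ - 17/4 = -15/4 ≈ -3.7500)
A = -1 (A = -2 + (-6 - 1*(-5))² = -2 + (-6 + 5)² = -2 + (-1)² = -2 + 1 = -1)
(A + K)*((-34 + 52)/(-27 + 64)) = (-1 - 15/4)*((-34 + 52)/(-27 + 64)) = -171/(2*37) = -19/4*18/37 = -171/74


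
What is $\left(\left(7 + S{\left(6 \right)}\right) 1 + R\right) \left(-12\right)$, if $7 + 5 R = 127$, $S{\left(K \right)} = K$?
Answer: $-444$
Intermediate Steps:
$R = 24$ ($R = - \frac{7}{5} + \frac{1}{5} \cdot 127 = - \frac{7}{5} + \frac{127}{5} = 24$)
$\left(\left(7 + S{\left(6 \right)}\right) 1 + R\right) \left(-12\right) = \left(\left(7 + 6\right) 1 + 24\right) \left(-12\right) = \left(13 \cdot 1 + 24\right) \left(-12\right) = \left(13 + 24\right) \left(-12\right) = 37 \left(-12\right) = -444$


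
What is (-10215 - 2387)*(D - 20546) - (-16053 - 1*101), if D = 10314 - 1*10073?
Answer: 255899764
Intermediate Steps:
D = 241 (D = 10314 - 10073 = 241)
(-10215 - 2387)*(D - 20546) - (-16053 - 1*101) = (-10215 - 2387)*(241 - 20546) - (-16053 - 1*101) = -12602*(-20305) - (-16053 - 101) = 255883610 - 1*(-16154) = 255883610 + 16154 = 255899764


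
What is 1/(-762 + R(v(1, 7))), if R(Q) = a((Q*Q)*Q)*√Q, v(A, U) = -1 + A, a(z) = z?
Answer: -1/762 ≈ -0.0013123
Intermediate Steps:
R(Q) = Q^(7/2) (R(Q) = ((Q*Q)*Q)*√Q = (Q²*Q)*√Q = Q³*√Q = Q^(7/2))
1/(-762 + R(v(1, 7))) = 1/(-762 + (-1 + 1)^(7/2)) = 1/(-762 + 0^(7/2)) = 1/(-762 + 0) = 1/(-762) = -1/762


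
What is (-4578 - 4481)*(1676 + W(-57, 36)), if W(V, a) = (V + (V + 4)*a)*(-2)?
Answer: -50784754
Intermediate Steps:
W(V, a) = -2*V - 2*a*(4 + V) (W(V, a) = (V + (4 + V)*a)*(-2) = (V + a*(4 + V))*(-2) = -2*V - 2*a*(4 + V))
(-4578 - 4481)*(1676 + W(-57, 36)) = (-4578 - 4481)*(1676 + (-8*36 - 2*(-57) - 2*(-57)*36)) = -9059*(1676 + (-288 + 114 + 4104)) = -9059*(1676 + 3930) = -9059*5606 = -50784754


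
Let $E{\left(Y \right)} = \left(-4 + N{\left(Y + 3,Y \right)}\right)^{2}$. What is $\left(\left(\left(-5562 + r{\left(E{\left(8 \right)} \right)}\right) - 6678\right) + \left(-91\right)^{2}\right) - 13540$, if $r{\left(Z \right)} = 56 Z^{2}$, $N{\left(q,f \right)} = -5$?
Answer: $349917$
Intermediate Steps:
$E{\left(Y \right)} = 81$ ($E{\left(Y \right)} = \left(-4 - 5\right)^{2} = \left(-9\right)^{2} = 81$)
$\left(\left(\left(-5562 + r{\left(E{\left(8 \right)} \right)}\right) - 6678\right) + \left(-91\right)^{2}\right) - 13540 = \left(\left(\left(-5562 + 56 \cdot 81^{2}\right) - 6678\right) + \left(-91\right)^{2}\right) - 13540 = \left(\left(\left(-5562 + 56 \cdot 6561\right) - 6678\right) + 8281\right) - 13540 = \left(\left(\left(-5562 + 367416\right) - 6678\right) + 8281\right) - 13540 = \left(\left(361854 - 6678\right) + 8281\right) - 13540 = \left(355176 + 8281\right) - 13540 = 363457 - 13540 = 349917$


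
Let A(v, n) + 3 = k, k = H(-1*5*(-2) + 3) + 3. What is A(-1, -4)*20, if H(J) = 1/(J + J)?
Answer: 10/13 ≈ 0.76923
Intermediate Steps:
H(J) = 1/(2*J)
k = 79/26 (k = 1/(2*(-1*5*(-2) + 3)) + 3 = 1/(2*(-5*(-2) + 3)) + 3 = 1/(2*(10 + 3)) + 3 = (1/2)/13 + 3 = (1/2)*(1/13) + 3 = 1/26 + 3 = 79/26 ≈ 3.0385)
A(v, n) = 1/26 (A(v, n) = -3 + 79/26 = 1/26)
A(-1, -4)*20 = (1/26)*20 = 10/13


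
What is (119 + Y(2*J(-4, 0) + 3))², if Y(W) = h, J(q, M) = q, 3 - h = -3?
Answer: 15625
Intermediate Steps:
h = 6 (h = 3 - 1*(-3) = 3 + 3 = 6)
Y(W) = 6
(119 + Y(2*J(-4, 0) + 3))² = (119 + 6)² = 125² = 15625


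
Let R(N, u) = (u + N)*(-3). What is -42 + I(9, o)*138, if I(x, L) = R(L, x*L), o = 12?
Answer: -49722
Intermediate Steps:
R(N, u) = -3*N - 3*u (R(N, u) = (N + u)*(-3) = -3*N - 3*u)
I(x, L) = -3*L - 3*L*x (I(x, L) = -3*L - 3*x*L = -3*L - 3*L*x)
-42 + I(9, o)*138 = -42 + (3*12*(-1 - 1*9))*138 = -42 + (3*12*(-1 - 9))*138 = -42 + (3*12*(-10))*138 = -42 - 360*138 = -42 - 49680 = -49722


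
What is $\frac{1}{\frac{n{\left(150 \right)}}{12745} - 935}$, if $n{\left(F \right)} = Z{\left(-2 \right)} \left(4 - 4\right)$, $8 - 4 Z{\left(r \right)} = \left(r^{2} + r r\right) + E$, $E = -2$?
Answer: $- \frac{1}{935} \approx -0.0010695$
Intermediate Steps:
$Z{\left(r \right)} = \frac{5}{2} - \frac{r^{2}}{2}$ ($Z{\left(r \right)} = 2 - \frac{\left(r^{2} + r r\right) - 2}{4} = 2 - \frac{\left(r^{2} + r^{2}\right) - 2}{4} = 2 - \frac{2 r^{2} - 2}{4} = 2 - \frac{-2 + 2 r^{2}}{4} = 2 - \left(- \frac{1}{2} + \frac{r^{2}}{2}\right) = \frac{5}{2} - \frac{r^{2}}{2}$)
$n{\left(F \right)} = 0$ ($n{\left(F \right)} = \left(\frac{5}{2} - \frac{\left(-2\right)^{2}}{2}\right) \left(4 - 4\right) = \left(\frac{5}{2} - 2\right) 0 = \frac{1}{2} \cdot 0 = 0$)
$\frac{1}{\frac{n{\left(150 \right)}}{12745} - 935} = \frac{1}{\frac{0}{12745} - 935} = \frac{1}{0 \cdot \frac{1}{12745} - 935} = \frac{1}{0 - 935} = \frac{1}{-935} = - \frac{1}{935}$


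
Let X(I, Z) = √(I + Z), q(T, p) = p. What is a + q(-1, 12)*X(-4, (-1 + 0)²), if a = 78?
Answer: 78 + 12*I*√3 ≈ 78.0 + 20.785*I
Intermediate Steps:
a + q(-1, 12)*X(-4, (-1 + 0)²) = 78 + 12*√(-4 + (-1 + 0)²) = 78 + 12*√(-4 + (-1)²) = 78 + 12*√(-4 + 1) = 78 + 12*√(-3) = 78 + 12*(I*√3) = 78 + 12*I*√3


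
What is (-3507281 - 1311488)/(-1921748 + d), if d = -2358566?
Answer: 4818769/4280314 ≈ 1.1258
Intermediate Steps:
(-3507281 - 1311488)/(-1921748 + d) = (-3507281 - 1311488)/(-1921748 - 2358566) = -4818769/(-4280314) = -4818769*(-1/4280314) = 4818769/4280314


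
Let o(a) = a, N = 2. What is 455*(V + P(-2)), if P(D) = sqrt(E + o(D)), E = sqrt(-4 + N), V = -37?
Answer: -16835 + 455*sqrt(-2 + I*sqrt(2)) ≈ -16619.0 + 678.66*I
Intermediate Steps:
E = I*sqrt(2) (E = sqrt(-4 + 2) = sqrt(-2) = I*sqrt(2) ≈ 1.4142*I)
P(D) = sqrt(D + I*sqrt(2)) (P(D) = sqrt(I*sqrt(2) + D) = sqrt(D + I*sqrt(2)))
455*(V + P(-2)) = 455*(-37 + sqrt(-2 + I*sqrt(2))) = -16835 + 455*sqrt(-2 + I*sqrt(2))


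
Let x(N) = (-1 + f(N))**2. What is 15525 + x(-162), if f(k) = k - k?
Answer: 15526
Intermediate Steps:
f(k) = 0
x(N) = 1 (x(N) = (-1 + 0)**2 = (-1)**2 = 1)
15525 + x(-162) = 15525 + 1 = 15526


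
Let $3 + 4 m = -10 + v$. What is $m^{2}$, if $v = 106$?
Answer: $\frac{8649}{16} \approx 540.56$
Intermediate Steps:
$m = \frac{93}{4}$ ($m = - \frac{3}{4} + \frac{-10 + 106}{4} = - \frac{3}{4} + \frac{1}{4} \cdot 96 = - \frac{3}{4} + 24 = \frac{93}{4} \approx 23.25$)
$m^{2} = \left(\frac{93}{4}\right)^{2} = \frac{8649}{16}$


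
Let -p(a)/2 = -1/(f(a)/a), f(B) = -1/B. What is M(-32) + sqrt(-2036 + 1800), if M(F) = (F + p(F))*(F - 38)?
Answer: 145600 + 2*I*sqrt(59) ≈ 1.456e+5 + 15.362*I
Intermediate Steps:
p(a) = -2*a**2 (p(a) = -(-2)/((-1/a)/a) = -(-2)/((-1/a**2)) = -(-2)*(-a**2) = -2*a**2)
M(F) = (-38 + F)*(F - 2*F**2) (M(F) = (F - 2*F**2)*(F - 38) = (F - 2*F**2)*(-38 + F) = (-38 + F)*(F - 2*F**2))
M(-32) + sqrt(-2036 + 1800) = -32*(-38 - 2*(-32)**2 + 77*(-32)) + sqrt(-2036 + 1800) = -32*(-38 - 2*1024 - 2464) + sqrt(-236) = -32*(-38 - 2048 - 2464) + 2*I*sqrt(59) = -32*(-4550) + 2*I*sqrt(59) = 145600 + 2*I*sqrt(59)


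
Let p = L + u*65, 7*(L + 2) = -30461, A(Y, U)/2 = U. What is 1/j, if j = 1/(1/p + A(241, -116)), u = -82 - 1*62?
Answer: -22270847/95995 ≈ -232.00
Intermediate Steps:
u = -144 (u = -82 - 62 = -144)
A(Y, U) = 2*U
L = -30475/7 (L = -2 + (1/7)*(-30461) = -2 - 30461/7 = -30475/7 ≈ -4353.6)
p = -95995/7 (p = -30475/7 - 144*65 = -30475/7 - 9360 = -95995/7 ≈ -13714.)
j = -95995/22270847 (j = 1/(1/(-95995/7) + 2*(-116)) = 1/(-7/95995 - 232) = 1/(-22270847/95995) = -95995/22270847 ≈ -0.0043103)
1/j = 1/(-95995/22270847) = -22270847/95995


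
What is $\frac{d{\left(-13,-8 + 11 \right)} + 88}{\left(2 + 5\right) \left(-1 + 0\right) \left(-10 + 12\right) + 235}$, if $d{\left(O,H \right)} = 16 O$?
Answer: $- \frac{120}{221} \approx -0.54299$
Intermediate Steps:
$\frac{d{\left(-13,-8 + 11 \right)} + 88}{\left(2 + 5\right) \left(-1 + 0\right) \left(-10 + 12\right) + 235} = \frac{16 \left(-13\right) + 88}{\left(2 + 5\right) \left(-1 + 0\right) \left(-10 + 12\right) + 235} = \frac{-208 + 88}{7 \left(-1\right) 2 + 235} = - \frac{120}{\left(-7\right) 2 + 235} = - \frac{120}{-14 + 235} = - \frac{120}{221}$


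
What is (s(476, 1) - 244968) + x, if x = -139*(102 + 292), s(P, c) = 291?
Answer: -299443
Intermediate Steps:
x = -54766 (x = -139*394 = -54766)
(s(476, 1) - 244968) + x = (291 - 244968) - 54766 = -244677 - 54766 = -299443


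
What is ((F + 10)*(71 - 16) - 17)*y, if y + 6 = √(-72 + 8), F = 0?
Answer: -3198 + 4264*I ≈ -3198.0 + 4264.0*I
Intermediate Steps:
y = -6 + 8*I (y = -6 + √(-72 + 8) = -6 + √(-64) = -6 + 8*I ≈ -6.0 + 8.0*I)
((F + 10)*(71 - 16) - 17)*y = ((0 + 10)*(71 - 16) - 17)*(-6 + 8*I) = (10*55 - 17)*(-6 + 8*I) = (550 - 17)*(-6 + 8*I) = 533*(-6 + 8*I) = -3198 + 4264*I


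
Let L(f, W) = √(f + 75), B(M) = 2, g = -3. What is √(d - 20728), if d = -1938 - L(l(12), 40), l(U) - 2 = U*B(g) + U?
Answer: √(-22666 - √113) ≈ 150.59*I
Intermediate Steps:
l(U) = 2 + 3*U (l(U) = 2 + (U*2 + U) = 2 + (2*U + U) = 2 + 3*U)
L(f, W) = √(75 + f)
d = -1938 - √113 (d = -1938 - √(75 + (2 + 3*12)) = -1938 - √(75 + (2 + 36)) = -1938 - √(75 + 38) = -1938 - √113 ≈ -1948.6)
√(d - 20728) = √((-1938 - √113) - 20728) = √(-22666 - √113)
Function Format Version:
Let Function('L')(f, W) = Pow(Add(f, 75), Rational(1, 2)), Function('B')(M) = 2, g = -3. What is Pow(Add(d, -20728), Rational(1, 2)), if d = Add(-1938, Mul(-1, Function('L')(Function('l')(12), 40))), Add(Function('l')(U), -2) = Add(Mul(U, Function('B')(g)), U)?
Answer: Pow(Add(-22666, Mul(-1, Pow(113, Rational(1, 2)))), Rational(1, 2)) ≈ Mul(150.59, I)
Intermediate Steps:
Function('l')(U) = Add(2, Mul(3, U)) (Function('l')(U) = Add(2, Add(Mul(U, 2), U)) = Add(2, Add(Mul(2, U), U)) = Add(2, Mul(3, U)))
Function('L')(f, W) = Pow(Add(75, f), Rational(1, 2))
d = Add(-1938, Mul(-1, Pow(113, Rational(1, 2)))) (d = Add(-1938, Mul(-1, Pow(Add(75, Add(2, Mul(3, 12))), Rational(1, 2)))) = Add(-1938, Mul(-1, Pow(Add(75, Add(2, 36)), Rational(1, 2)))) = Add(-1938, Mul(-1, Pow(Add(75, 38), Rational(1, 2)))) = Add(-1938, Mul(-1, Pow(113, Rational(1, 2)))) ≈ -1948.6)
Pow(Add(d, -20728), Rational(1, 2)) = Pow(Add(Add(-1938, Mul(-1, Pow(113, Rational(1, 2)))), -20728), Rational(1, 2)) = Pow(Add(-22666, Mul(-1, Pow(113, Rational(1, 2)))), Rational(1, 2))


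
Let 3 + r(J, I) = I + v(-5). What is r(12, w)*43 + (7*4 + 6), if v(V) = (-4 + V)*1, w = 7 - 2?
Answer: -267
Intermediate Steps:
w = 5
v(V) = -4 + V
r(J, I) = -12 + I (r(J, I) = -3 + (I + (-4 - 5)) = -3 + (I - 9) = -3 + (-9 + I) = -12 + I)
r(12, w)*43 + (7*4 + 6) = (-12 + 5)*43 + (7*4 + 6) = -7*43 + (28 + 6) = -301 + 34 = -267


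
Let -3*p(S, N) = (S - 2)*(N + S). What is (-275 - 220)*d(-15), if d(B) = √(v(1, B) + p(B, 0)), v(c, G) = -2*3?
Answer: -495*I*√91 ≈ -4722.0*I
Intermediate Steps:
v(c, G) = -6
p(S, N) = -(-2 + S)*(N + S)/3 (p(S, N) = -(S - 2)*(N + S)/3 = -(-2 + S)*(N + S)/3)
d(B) = √(-6 - B²/3 + 2*B/3) (d(B) = √(-6 + (-B²/3 + (⅔)*0 + 2*B/3 - ⅓*0*B)) = √(-6 + (-B²/3 + 0 + 2*B/3 + 0)) = √(-6 + (-B²/3 + 2*B/3)) = √(-6 - B²/3 + 2*B/3))
(-275 - 220)*d(-15) = (-275 - 220)*(√(-54 - 3*(-15)² + 6*(-15))/3) = -165*√(-54 - 3*225 - 90) = -165*√(-54 - 675 - 90) = -165*√(-819) = -165*3*I*√91 = -495*I*√91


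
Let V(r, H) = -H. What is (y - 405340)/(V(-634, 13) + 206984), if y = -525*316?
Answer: -571240/206971 ≈ -2.7600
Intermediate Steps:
y = -165900
(y - 405340)/(V(-634, 13) + 206984) = (-165900 - 405340)/(-1*13 + 206984) = -571240/(-13 + 206984) = -571240/206971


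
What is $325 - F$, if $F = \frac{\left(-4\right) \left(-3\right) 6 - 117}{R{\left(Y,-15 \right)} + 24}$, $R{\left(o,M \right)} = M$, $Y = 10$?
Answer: $330$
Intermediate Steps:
$F = -5$ ($F = \frac{\left(-4\right) \left(-3\right) 6 - 117}{-15 + 24} = \frac{12 \cdot 6 - 117}{9} = \left(72 - 117\right) \frac{1}{9} = \left(-45\right) \frac{1}{9} = -5$)
$325 - F = 325 - -5 = 325 + 5 = 330$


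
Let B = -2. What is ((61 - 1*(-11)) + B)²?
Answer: 4900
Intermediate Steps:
((61 - 1*(-11)) + B)² = ((61 - 1*(-11)) - 2)² = ((61 + 11) - 2)² = (72 - 2)² = 70² = 4900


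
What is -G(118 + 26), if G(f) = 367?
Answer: -367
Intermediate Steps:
-G(118 + 26) = -1*367 = -367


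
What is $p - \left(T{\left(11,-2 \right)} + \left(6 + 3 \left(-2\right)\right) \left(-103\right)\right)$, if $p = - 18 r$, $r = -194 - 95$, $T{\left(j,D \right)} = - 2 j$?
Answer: $5224$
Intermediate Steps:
$r = -289$
$p = 5202$ ($p = \left(-18\right) \left(-289\right) = 5202$)
$p - \left(T{\left(11,-2 \right)} + \left(6 + 3 \left(-2\right)\right) \left(-103\right)\right) = 5202 - \left(\left(-2\right) 11 + \left(6 + 3 \left(-2\right)\right) \left(-103\right)\right) = 5202 - \left(-22 + \left(6 - 6\right) \left(-103\right)\right) = 5202 - \left(-22 + 0 \left(-103\right)\right) = 5202 - \left(-22 + 0\right) = 5202 - -22 = 5202 + 22 = 5224$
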